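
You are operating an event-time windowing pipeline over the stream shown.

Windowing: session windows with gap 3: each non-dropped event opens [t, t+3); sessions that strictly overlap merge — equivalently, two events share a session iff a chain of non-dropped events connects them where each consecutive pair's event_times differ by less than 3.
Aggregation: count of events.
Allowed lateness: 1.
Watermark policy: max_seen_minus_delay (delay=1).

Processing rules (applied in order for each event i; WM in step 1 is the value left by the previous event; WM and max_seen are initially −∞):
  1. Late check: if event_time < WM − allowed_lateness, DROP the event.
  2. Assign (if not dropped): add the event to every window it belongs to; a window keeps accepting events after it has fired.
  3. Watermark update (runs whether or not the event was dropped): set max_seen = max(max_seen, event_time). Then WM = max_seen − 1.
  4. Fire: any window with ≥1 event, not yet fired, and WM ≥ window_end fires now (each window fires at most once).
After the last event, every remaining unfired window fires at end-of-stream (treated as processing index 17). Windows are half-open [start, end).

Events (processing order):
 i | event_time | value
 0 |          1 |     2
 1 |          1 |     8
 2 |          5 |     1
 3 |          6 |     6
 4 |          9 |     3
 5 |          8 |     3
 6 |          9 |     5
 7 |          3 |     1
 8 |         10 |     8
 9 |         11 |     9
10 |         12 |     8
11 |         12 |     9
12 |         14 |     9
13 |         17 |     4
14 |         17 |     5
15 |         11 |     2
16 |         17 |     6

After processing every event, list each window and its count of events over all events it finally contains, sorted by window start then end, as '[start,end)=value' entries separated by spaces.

[1,4)=2 [5,17)=10 [17,20)=3

i=0 t=1 v=2: → [1,4); WM=0
i=1 t=1 v=8: → [1,4); WM=0
i=2 t=5 v=1: → [5,8); WM=4
i=3 t=6 v=6: → [5,9); WM=5
i=4 t=9 v=3: → [9,12); WM=8
i=5 t=8 v=3: → [5,12); WM=8
i=6 t=9 v=5: → [5,12); WM=8
i=7 t=3 v=1: DROP (t<8-1); WM=8
i=8 t=10 v=8: → [5,13); WM=9
i=9 t=11 v=9: → [5,14); WM=10
i=10 t=12 v=8: → [5,15); WM=11
i=11 t=12 v=9: → [5,15); WM=11
i=12 t=14 v=9: → [5,17); WM=13
i=13 t=17 v=4: → [17,20); WM=16
i=14 t=17 v=5: → [17,20); WM=16
i=15 t=11 v=2: DROP (t<16-1); WM=16
i=16 t=17 v=6: → [17,20); WM=16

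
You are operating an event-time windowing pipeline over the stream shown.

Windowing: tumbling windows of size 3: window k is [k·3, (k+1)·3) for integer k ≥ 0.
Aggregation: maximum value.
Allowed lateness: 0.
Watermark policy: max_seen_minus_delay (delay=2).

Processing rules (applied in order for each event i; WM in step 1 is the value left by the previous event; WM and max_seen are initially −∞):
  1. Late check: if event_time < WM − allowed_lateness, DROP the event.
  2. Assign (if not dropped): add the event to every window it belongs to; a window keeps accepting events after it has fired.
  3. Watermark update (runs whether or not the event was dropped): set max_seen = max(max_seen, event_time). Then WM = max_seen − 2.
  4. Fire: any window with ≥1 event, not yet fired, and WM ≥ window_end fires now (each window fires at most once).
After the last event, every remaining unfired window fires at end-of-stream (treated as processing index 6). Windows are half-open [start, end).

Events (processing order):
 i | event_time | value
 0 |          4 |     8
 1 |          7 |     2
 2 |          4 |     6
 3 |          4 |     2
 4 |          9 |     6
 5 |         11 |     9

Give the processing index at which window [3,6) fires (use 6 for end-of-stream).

4

i=0 t=4 v=8: → [3,6); WM=2
i=1 t=7 v=2: → [6,9); WM=5
i=2 t=4 v=6: DROP (t<5-0); WM=5
i=3 t=4 v=2: DROP (t<5-0); WM=5
i=4 t=9 v=6: → [9,12); WM=7; [3,6) fires=8
i=5 t=11 v=9: → [9,12); WM=9; [6,9) fires=2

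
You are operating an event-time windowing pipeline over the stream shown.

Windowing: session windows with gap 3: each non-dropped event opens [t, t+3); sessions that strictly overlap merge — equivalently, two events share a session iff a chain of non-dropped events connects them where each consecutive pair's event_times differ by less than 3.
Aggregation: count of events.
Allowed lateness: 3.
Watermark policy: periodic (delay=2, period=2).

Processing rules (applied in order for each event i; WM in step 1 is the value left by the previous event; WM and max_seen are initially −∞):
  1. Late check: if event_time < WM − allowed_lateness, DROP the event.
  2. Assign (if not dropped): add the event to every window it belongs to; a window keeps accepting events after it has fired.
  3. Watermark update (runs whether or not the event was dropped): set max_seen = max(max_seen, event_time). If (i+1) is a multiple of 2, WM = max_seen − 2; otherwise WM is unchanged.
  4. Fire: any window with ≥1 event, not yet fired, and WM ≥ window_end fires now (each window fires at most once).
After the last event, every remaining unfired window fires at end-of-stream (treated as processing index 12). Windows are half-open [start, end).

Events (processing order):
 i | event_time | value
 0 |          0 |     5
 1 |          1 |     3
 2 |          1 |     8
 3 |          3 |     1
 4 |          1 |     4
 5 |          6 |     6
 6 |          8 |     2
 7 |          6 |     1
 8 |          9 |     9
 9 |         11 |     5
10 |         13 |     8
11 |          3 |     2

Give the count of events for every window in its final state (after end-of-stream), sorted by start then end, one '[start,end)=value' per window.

i=0 t=0 v=5: → [0,3); WM=−∞
i=1 t=1 v=3: → [0,4); WM=-1
i=2 t=1 v=8: → [0,4); WM=-1
i=3 t=3 v=1: → [0,6); WM=1
i=4 t=1 v=4: → [0,6); WM=1
i=5 t=6 v=6: → [6,9); WM=4
i=6 t=8 v=2: → [6,11); WM=4
i=7 t=6 v=1: → [6,11); WM=6
i=8 t=9 v=9: → [6,12); WM=6
i=9 t=11 v=5: → [6,14); WM=9
i=10 t=13 v=8: → [6,16); WM=9
i=11 t=3 v=2: DROP (t<9-3); WM=11

[0,6)=5 [6,16)=6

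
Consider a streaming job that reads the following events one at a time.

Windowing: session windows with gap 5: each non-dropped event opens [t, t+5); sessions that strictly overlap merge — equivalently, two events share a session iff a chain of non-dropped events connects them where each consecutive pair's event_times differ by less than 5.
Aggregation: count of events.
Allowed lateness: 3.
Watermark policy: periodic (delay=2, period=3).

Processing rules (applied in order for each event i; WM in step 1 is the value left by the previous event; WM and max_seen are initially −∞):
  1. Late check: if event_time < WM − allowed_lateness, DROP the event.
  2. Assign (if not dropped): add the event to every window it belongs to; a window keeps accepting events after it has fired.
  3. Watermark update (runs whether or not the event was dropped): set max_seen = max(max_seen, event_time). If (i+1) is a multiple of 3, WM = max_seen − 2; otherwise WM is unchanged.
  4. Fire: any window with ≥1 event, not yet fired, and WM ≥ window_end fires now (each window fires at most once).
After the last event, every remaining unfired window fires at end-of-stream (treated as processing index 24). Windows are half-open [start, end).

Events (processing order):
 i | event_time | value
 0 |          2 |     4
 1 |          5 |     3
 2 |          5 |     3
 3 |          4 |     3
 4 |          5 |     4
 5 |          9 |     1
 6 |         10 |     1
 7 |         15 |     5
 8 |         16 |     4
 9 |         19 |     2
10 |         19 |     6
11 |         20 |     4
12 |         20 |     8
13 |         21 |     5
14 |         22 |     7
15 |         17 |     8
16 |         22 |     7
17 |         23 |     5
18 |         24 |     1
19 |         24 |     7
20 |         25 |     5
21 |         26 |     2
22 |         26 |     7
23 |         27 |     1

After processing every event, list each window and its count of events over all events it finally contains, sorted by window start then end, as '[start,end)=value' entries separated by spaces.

i=0 t=2 v=4: → [2,7); WM=−∞
i=1 t=5 v=3: → [2,10); WM=−∞
i=2 t=5 v=3: → [2,10); WM=3
i=3 t=4 v=3: → [2,10); WM=3
i=4 t=5 v=4: → [2,10); WM=3
i=5 t=9 v=1: → [2,14); WM=7
i=6 t=10 v=1: → [2,15); WM=7
i=7 t=15 v=5: → [15,20); WM=7
i=8 t=16 v=4: → [15,21); WM=14
i=9 t=19 v=2: → [15,24); WM=14
i=10 t=19 v=6: → [15,24); WM=14
i=11 t=20 v=4: → [15,25); WM=18
i=12 t=20 v=8: → [15,25); WM=18
i=13 t=21 v=5: → [15,26); WM=18
i=14 t=22 v=7: → [15,27); WM=20
i=15 t=17 v=8: → [15,27); WM=20
i=16 t=22 v=7: → [15,27); WM=20
i=17 t=23 v=5: → [15,28); WM=21
i=18 t=24 v=1: → [15,29); WM=21
i=19 t=24 v=7: → [15,29); WM=21
i=20 t=25 v=5: → [15,30); WM=23
i=21 t=26 v=2: → [15,31); WM=23
i=22 t=26 v=7: → [15,31); WM=23
i=23 t=27 v=1: → [15,32); WM=25

[2,15)=7 [15,32)=17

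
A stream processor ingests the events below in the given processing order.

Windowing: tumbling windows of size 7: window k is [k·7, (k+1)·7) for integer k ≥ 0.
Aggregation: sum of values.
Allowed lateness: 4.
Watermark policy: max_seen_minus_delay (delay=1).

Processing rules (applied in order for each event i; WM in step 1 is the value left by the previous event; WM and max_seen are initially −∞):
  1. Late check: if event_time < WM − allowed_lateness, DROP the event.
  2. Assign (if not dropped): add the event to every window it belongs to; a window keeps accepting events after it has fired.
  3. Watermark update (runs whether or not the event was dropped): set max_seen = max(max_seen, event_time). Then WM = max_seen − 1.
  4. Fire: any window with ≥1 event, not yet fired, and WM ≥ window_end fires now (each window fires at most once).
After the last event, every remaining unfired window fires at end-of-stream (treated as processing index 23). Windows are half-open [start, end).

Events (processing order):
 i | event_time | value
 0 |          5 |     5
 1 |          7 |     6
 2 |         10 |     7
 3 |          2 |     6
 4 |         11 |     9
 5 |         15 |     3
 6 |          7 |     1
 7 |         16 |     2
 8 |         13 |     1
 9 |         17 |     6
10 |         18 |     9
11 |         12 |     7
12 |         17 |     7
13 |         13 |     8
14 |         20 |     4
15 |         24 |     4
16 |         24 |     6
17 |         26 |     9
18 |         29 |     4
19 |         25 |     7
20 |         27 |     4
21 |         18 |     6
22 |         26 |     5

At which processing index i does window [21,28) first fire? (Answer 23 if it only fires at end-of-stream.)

i=0 t=5 v=5: → [0,7); WM=4
i=1 t=7 v=6: → [7,14); WM=6
i=2 t=10 v=7: → [7,14); WM=9; [0,7) fires=5
i=3 t=2 v=6: DROP (t<9-4); WM=9
i=4 t=11 v=9: → [7,14); WM=10
i=5 t=15 v=3: → [14,21); WM=14; [7,14) fires=22
i=6 t=7 v=1: DROP (t<14-4); WM=14
i=7 t=16 v=2: → [14,21); WM=15
i=8 t=13 v=1: → [7,14); WM=15
i=9 t=17 v=6: → [14,21); WM=16
i=10 t=18 v=9: → [14,21); WM=17
i=11 t=12 v=7: DROP (t<17-4); WM=17
i=12 t=17 v=7: → [14,21); WM=17
i=13 t=13 v=8: → [7,14); WM=17
i=14 t=20 v=4: → [14,21); WM=19
i=15 t=24 v=4: → [21,28); WM=23; [14,21) fires=31
i=16 t=24 v=6: → [21,28); WM=23
i=17 t=26 v=9: → [21,28); WM=25
i=18 t=29 v=4: → [28,35); WM=28; [21,28) fires=19
i=19 t=25 v=7: → [21,28); WM=28
i=20 t=27 v=4: → [21,28); WM=28
i=21 t=18 v=6: DROP (t<28-4); WM=28
i=22 t=26 v=5: → [21,28); WM=28

18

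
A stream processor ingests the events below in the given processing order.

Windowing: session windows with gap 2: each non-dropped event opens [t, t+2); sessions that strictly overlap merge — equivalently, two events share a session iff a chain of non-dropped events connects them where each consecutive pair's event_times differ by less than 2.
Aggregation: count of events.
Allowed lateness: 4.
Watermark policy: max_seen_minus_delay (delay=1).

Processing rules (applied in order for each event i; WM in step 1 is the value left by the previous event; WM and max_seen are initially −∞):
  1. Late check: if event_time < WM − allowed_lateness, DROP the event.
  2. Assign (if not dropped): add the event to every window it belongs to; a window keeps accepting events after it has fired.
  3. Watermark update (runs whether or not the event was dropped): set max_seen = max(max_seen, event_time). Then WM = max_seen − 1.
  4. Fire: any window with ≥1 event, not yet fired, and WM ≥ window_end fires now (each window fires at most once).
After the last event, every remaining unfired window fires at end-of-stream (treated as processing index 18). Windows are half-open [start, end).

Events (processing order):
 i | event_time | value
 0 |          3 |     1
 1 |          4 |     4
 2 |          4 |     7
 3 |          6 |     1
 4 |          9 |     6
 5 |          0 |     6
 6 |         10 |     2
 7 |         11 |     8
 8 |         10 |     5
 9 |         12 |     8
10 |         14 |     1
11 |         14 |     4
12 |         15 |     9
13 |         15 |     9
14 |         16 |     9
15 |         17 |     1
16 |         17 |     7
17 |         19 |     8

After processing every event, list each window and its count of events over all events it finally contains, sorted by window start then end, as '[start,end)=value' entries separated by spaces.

[3,6)=3 [6,8)=1 [9,14)=5 [14,19)=7 [19,21)=1

i=0 t=3 v=1: → [3,5); WM=2
i=1 t=4 v=4: → [3,6); WM=3
i=2 t=4 v=7: → [3,6); WM=3
i=3 t=6 v=1: → [6,8); WM=5
i=4 t=9 v=6: → [9,11); WM=8
i=5 t=0 v=6: DROP (t<8-4); WM=8
i=6 t=10 v=2: → [9,12); WM=9
i=7 t=11 v=8: → [9,13); WM=10
i=8 t=10 v=5: → [9,13); WM=10
i=9 t=12 v=8: → [9,14); WM=11
i=10 t=14 v=1: → [14,16); WM=13
i=11 t=14 v=4: → [14,16); WM=13
i=12 t=15 v=9: → [14,17); WM=14
i=13 t=15 v=9: → [14,17); WM=14
i=14 t=16 v=9: → [14,18); WM=15
i=15 t=17 v=1: → [14,19); WM=16
i=16 t=17 v=7: → [14,19); WM=16
i=17 t=19 v=8: → [19,21); WM=18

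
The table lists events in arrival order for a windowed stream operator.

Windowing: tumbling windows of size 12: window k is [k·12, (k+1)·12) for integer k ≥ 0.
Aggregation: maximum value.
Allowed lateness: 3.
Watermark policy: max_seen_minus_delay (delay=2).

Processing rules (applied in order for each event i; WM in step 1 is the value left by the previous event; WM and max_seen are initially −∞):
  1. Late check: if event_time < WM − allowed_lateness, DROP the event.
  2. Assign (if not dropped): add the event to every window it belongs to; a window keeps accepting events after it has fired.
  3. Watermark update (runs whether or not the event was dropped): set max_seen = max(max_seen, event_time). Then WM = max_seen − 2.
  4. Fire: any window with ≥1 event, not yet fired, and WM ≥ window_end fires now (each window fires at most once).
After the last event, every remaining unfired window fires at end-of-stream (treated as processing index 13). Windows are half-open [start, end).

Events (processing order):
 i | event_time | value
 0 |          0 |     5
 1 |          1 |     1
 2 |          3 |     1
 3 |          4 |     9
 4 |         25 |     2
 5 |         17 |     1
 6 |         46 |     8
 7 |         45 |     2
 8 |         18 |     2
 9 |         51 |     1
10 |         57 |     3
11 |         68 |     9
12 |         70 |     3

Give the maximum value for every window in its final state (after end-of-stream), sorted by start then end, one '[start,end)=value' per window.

[0,12)=9 [24,36)=2 [36,48)=8 [48,60)=3 [60,72)=9

i=0 t=0 v=5: → [0,12); WM=-2
i=1 t=1 v=1: → [0,12); WM=-1
i=2 t=3 v=1: → [0,12); WM=1
i=3 t=4 v=9: → [0,12); WM=2
i=4 t=25 v=2: → [24,36); WM=23; [0,12) fires=9
i=5 t=17 v=1: DROP (t<23-3); WM=23
i=6 t=46 v=8: → [36,48); WM=44; [24,36) fires=2
i=7 t=45 v=2: → [36,48); WM=44
i=8 t=18 v=2: DROP (t<44-3); WM=44
i=9 t=51 v=1: → [48,60); WM=49; [36,48) fires=8
i=10 t=57 v=3: → [48,60); WM=55
i=11 t=68 v=9: → [60,72); WM=66; [48,60) fires=3
i=12 t=70 v=3: → [60,72); WM=68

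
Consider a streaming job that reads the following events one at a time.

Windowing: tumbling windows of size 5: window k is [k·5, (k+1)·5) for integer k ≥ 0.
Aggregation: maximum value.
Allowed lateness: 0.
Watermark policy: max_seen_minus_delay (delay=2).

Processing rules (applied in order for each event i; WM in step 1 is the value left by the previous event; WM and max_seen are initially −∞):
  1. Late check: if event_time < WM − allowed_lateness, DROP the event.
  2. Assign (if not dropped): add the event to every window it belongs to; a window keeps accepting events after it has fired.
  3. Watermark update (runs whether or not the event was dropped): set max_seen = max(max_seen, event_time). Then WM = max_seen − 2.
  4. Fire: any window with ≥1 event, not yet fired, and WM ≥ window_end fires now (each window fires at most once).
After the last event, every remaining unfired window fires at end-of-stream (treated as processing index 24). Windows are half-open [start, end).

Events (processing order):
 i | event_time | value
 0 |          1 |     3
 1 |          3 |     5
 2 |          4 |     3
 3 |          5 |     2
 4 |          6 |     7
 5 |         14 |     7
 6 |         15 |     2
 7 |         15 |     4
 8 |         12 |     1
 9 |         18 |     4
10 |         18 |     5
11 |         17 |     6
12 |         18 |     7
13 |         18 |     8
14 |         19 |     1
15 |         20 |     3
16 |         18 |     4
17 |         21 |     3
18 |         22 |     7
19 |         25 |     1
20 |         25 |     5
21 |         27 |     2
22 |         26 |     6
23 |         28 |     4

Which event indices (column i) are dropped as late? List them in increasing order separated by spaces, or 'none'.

i=0 t=1 v=3: → [0,5); WM=-1
i=1 t=3 v=5: → [0,5); WM=1
i=2 t=4 v=3: → [0,5); WM=2
i=3 t=5 v=2: → [5,10); WM=3
i=4 t=6 v=7: → [5,10); WM=4
i=5 t=14 v=7: → [10,15); WM=12; [0,5) fires=5 [5,10) fires=7
i=6 t=15 v=2: → [15,20); WM=13
i=7 t=15 v=4: → [15,20); WM=13
i=8 t=12 v=1: DROP (t<13-0); WM=13
i=9 t=18 v=4: → [15,20); WM=16; [10,15) fires=7
i=10 t=18 v=5: → [15,20); WM=16
i=11 t=17 v=6: → [15,20); WM=16
i=12 t=18 v=7: → [15,20); WM=16
i=13 t=18 v=8: → [15,20); WM=16
i=14 t=19 v=1: → [15,20); WM=17
i=15 t=20 v=3: → [20,25); WM=18
i=16 t=18 v=4: → [15,20); WM=18
i=17 t=21 v=3: → [20,25); WM=19
i=18 t=22 v=7: → [20,25); WM=20; [15,20) fires=8
i=19 t=25 v=1: → [25,30); WM=23
i=20 t=25 v=5: → [25,30); WM=23
i=21 t=27 v=2: → [25,30); WM=25; [20,25) fires=7
i=22 t=26 v=6: → [25,30); WM=25
i=23 t=28 v=4: → [25,30); WM=26

8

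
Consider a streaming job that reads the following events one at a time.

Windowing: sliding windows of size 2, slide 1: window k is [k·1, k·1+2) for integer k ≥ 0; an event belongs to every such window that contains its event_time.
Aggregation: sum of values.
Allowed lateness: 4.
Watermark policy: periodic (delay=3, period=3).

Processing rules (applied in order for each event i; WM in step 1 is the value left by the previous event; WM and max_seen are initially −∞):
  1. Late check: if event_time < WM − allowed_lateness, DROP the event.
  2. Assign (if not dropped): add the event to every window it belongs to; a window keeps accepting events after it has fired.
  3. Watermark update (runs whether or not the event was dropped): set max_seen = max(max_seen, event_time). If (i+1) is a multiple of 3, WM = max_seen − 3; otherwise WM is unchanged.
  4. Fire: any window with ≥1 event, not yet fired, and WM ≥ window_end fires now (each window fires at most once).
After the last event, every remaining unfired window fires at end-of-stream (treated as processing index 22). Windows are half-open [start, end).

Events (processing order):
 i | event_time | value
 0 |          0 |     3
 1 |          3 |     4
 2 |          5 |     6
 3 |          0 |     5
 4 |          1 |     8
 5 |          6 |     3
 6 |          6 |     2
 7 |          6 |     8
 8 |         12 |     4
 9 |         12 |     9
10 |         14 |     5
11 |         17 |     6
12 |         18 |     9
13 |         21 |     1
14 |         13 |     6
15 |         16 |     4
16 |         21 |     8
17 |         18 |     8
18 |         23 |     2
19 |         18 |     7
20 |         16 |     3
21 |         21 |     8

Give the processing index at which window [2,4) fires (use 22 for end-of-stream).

8

i=0 t=0 v=3: → [0,2); WM=−∞
i=1 t=3 v=4: → [3,5),[2,4); WM=−∞
i=2 t=5 v=6: → [5,7),[4,6); WM=2; [0,2) fires=3
i=3 t=0 v=5: → [0,2); WM=2
i=4 t=1 v=8: → [1,3),[0,2); WM=2
i=5 t=6 v=3: → [6,8),[5,7); WM=3; [1,3) fires=8
i=6 t=6 v=2: → [6,8),[5,7); WM=3
i=7 t=6 v=8: → [6,8),[5,7); WM=3
i=8 t=12 v=4: → [12,14),[11,13); WM=9; [2,4) fires=4 [3,5) fires=4 [4,6) fires=6 [5,7) fires=19 [6,8) fires=13
i=9 t=12 v=9: → [12,14),[11,13); WM=9
i=10 t=14 v=5: → [14,16),[13,15); WM=9
i=11 t=17 v=6: → [17,19),[16,18); WM=14; [11,13) fires=13 [12,14) fires=13
i=12 t=18 v=9: → [18,20),[17,19); WM=14
i=13 t=21 v=1: → [21,23),[20,22); WM=14
i=14 t=13 v=6: → [13,15),[12,14); WM=18; [13,15) fires=11 [14,16) fires=5 [16,18) fires=6
i=15 t=16 v=4: → [16,18),[15,17); WM=18; [15,17) fires=4
i=16 t=21 v=8: → [21,23),[20,22); WM=18
i=17 t=18 v=8: → [18,20),[17,19); WM=18
i=18 t=23 v=2: → [23,25),[22,24); WM=18
i=19 t=18 v=7: → [18,20),[17,19); WM=18
i=20 t=16 v=3: → [16,18),[15,17); WM=20; [17,19) fires=30 [18,20) fires=24
i=21 t=21 v=8: → [21,23),[20,22); WM=20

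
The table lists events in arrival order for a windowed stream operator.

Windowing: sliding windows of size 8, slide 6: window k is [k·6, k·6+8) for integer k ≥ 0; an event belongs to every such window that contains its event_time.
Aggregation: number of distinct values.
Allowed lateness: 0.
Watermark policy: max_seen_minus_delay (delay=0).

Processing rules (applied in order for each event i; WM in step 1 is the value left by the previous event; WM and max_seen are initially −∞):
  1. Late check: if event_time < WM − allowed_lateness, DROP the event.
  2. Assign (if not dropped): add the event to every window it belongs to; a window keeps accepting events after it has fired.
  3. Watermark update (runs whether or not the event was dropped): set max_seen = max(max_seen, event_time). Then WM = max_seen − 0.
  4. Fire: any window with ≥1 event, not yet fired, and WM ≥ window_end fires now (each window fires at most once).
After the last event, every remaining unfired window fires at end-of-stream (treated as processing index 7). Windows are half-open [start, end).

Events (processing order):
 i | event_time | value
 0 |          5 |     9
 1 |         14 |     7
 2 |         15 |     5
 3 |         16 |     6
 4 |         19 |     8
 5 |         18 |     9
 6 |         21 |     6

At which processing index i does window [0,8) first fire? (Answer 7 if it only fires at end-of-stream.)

1

i=0 t=5 v=9: → [0,8); WM=5
i=1 t=14 v=7: → [12,20); WM=14; [0,8) fires=1
i=2 t=15 v=5: → [12,20); WM=15
i=3 t=16 v=6: → [12,20); WM=16
i=4 t=19 v=8: → [18,26),[12,20); WM=19
i=5 t=18 v=9: DROP (t<19-0); WM=19
i=6 t=21 v=6: → [18,26); WM=21; [12,20) fires=4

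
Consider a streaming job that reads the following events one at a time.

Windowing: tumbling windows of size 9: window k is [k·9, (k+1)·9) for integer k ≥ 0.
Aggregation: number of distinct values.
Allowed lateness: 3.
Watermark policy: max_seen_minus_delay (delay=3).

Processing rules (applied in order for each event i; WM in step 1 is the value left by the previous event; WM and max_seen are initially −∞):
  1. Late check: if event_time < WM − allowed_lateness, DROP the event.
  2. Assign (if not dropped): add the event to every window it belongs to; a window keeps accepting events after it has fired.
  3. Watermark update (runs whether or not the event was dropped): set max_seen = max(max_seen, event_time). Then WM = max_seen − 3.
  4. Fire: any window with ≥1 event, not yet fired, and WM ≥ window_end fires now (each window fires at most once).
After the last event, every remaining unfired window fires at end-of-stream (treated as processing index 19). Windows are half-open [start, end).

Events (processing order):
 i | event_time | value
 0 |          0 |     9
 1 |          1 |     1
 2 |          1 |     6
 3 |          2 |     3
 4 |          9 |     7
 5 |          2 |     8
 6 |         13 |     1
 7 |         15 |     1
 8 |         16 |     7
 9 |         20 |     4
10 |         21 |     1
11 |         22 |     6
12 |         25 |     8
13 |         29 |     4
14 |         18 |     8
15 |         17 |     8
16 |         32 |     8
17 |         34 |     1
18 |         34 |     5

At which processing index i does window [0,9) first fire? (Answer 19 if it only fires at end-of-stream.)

6

i=0 t=0 v=9: → [0,9); WM=-3
i=1 t=1 v=1: → [0,9); WM=-2
i=2 t=1 v=6: → [0,9); WM=-2
i=3 t=2 v=3: → [0,9); WM=-1
i=4 t=9 v=7: → [9,18); WM=6
i=5 t=2 v=8: DROP (t<6-3); WM=6
i=6 t=13 v=1: → [9,18); WM=10; [0,9) fires=4
i=7 t=15 v=1: → [9,18); WM=12
i=8 t=16 v=7: → [9,18); WM=13
i=9 t=20 v=4: → [18,27); WM=17
i=10 t=21 v=1: → [18,27); WM=18; [9,18) fires=2
i=11 t=22 v=6: → [18,27); WM=19
i=12 t=25 v=8: → [18,27); WM=22
i=13 t=29 v=4: → [27,36); WM=26
i=14 t=18 v=8: DROP (t<26-3); WM=26
i=15 t=17 v=8: DROP (t<26-3); WM=26
i=16 t=32 v=8: → [27,36); WM=29; [18,27) fires=4
i=17 t=34 v=1: → [27,36); WM=31
i=18 t=34 v=5: → [27,36); WM=31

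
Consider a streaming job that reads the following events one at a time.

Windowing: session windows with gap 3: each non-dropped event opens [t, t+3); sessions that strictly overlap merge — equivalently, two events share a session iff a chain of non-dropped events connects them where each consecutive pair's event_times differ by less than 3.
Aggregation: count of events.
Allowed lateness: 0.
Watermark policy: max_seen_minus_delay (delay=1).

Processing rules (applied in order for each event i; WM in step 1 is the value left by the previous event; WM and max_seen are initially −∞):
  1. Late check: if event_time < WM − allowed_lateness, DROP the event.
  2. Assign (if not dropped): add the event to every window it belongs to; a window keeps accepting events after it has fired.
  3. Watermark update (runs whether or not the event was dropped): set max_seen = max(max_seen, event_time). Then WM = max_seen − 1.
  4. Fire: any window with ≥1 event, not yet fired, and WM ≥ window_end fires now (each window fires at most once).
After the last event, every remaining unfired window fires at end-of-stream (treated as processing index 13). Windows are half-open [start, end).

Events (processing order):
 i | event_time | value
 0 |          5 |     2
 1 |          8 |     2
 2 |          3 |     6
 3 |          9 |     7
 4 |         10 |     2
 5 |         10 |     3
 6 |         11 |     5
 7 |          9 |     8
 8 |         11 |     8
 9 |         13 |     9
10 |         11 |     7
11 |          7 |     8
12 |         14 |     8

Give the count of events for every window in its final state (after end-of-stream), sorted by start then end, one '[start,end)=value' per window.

i=0 t=5 v=2: → [5,8); WM=4
i=1 t=8 v=2: → [8,11); WM=7
i=2 t=3 v=6: DROP (t<7-0); WM=7
i=3 t=9 v=7: → [8,12); WM=8
i=4 t=10 v=2: → [8,13); WM=9
i=5 t=10 v=3: → [8,13); WM=9
i=6 t=11 v=5: → [8,14); WM=10
i=7 t=9 v=8: DROP (t<10-0); WM=10
i=8 t=11 v=8: → [8,14); WM=10
i=9 t=13 v=9: → [8,16); WM=12
i=10 t=11 v=7: DROP (t<12-0); WM=12
i=11 t=7 v=8: DROP (t<12-0); WM=12
i=12 t=14 v=8: → [8,17); WM=13

[5,8)=1 [8,17)=8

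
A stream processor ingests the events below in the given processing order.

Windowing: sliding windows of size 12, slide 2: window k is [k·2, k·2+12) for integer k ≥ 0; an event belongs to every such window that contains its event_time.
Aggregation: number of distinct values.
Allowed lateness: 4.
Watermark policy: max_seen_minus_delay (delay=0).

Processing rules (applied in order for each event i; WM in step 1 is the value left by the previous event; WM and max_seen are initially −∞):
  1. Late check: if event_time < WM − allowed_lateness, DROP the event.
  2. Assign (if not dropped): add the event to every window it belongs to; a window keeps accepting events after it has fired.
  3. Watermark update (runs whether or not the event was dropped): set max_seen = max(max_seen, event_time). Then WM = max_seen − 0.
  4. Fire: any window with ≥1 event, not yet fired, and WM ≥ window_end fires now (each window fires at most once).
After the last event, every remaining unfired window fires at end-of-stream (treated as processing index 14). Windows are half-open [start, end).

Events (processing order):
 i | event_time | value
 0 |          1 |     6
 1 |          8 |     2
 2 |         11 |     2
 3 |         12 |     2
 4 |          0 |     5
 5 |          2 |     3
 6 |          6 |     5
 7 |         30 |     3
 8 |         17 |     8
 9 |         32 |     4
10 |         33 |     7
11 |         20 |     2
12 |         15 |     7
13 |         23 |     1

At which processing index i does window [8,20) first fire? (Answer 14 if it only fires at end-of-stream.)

i=0 t=1 v=6: → [0,12); WM=1
i=1 t=8 v=2: → [8,20),[6,18),[4,16),[2,14),[0,12); WM=8
i=2 t=11 v=2: → [10,22),[8,20),[6,18),[4,16),[2,14),[0,12); WM=11
i=3 t=12 v=2: → [12,24),[10,22),[8,20),[6,18),[4,16),[2,14); WM=12; [0,12) fires=2
i=4 t=0 v=5: DROP (t<12-4); WM=12
i=5 t=2 v=3: DROP (t<12-4); WM=12
i=6 t=6 v=5: DROP (t<12-4); WM=12
i=7 t=30 v=3: → [30,42),[28,40),[26,38),[24,36),[22,34),[20,32); WM=30; [2,14) fires=1 [4,16) fires=1 [6,18) fires=1 [8,20) fires=1 [10,22) fires=1 [12,24) fires=1
i=8 t=17 v=8: DROP (t<30-4); WM=30
i=9 t=32 v=4: → [32,44),[30,42),[28,40),[26,38),[24,36),[22,34); WM=32; [20,32) fires=1
i=10 t=33 v=7: → [32,44),[30,42),[28,40),[26,38),[24,36),[22,34); WM=33
i=11 t=20 v=2: DROP (t<33-4); WM=33
i=12 t=15 v=7: DROP (t<33-4); WM=33
i=13 t=23 v=1: DROP (t<33-4); WM=33

7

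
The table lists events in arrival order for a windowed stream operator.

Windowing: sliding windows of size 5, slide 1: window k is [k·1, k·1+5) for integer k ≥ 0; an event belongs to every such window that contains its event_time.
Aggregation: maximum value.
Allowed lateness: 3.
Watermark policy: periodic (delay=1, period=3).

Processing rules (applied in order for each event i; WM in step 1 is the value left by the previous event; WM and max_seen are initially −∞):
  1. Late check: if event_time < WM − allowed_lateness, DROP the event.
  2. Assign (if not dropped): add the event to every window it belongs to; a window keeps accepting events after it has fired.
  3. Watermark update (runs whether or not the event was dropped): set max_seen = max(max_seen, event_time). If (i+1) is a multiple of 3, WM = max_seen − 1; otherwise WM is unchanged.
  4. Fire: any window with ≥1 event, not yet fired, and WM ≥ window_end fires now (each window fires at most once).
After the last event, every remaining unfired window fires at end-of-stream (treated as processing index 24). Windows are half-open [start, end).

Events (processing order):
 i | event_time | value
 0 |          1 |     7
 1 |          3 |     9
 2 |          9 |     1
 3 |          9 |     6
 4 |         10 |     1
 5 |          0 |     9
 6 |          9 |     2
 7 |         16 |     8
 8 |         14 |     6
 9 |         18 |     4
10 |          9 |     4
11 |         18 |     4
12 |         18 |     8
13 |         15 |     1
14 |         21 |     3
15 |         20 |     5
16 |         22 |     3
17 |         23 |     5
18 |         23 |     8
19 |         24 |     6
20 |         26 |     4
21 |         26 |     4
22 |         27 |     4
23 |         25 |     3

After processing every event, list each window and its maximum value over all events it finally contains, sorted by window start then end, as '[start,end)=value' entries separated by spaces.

i=0 t=1 v=7: → [1,6),[0,5); WM=−∞
i=1 t=3 v=9: → [3,8),[2,7),[1,6),[0,5); WM=−∞
i=2 t=9 v=1: → [9,14),[8,13),[7,12),[6,11),[5,10); WM=8; [0,5) fires=9 [1,6) fires=9 [2,7) fires=9 [3,8) fires=9
i=3 t=9 v=6: → [9,14),[8,13),[7,12),[6,11),[5,10); WM=8
i=4 t=10 v=1: → [10,15),[9,14),[8,13),[7,12),[6,11); WM=8
i=5 t=0 v=9: DROP (t<8-3); WM=9
i=6 t=9 v=2: → [9,14),[8,13),[7,12),[6,11),[5,10); WM=9
i=7 t=16 v=8: → [16,21),[15,20),[14,19),[13,18),[12,17); WM=9
i=8 t=14 v=6: → [14,19),[13,18),[12,17),[11,16),[10,15); WM=15; [5,10) fires=6 [6,11) fires=6 [7,12) fires=6 [8,13) fires=6 [9,14) fires=6 [10,15) fires=6
i=9 t=18 v=4: → [18,23),[17,22),[16,21),[15,20),[14,19); WM=15
i=10 t=9 v=4: DROP (t<15-3); WM=15
i=11 t=18 v=4: → [18,23),[17,22),[16,21),[15,20),[14,19); WM=17; [11,16) fires=6 [12,17) fires=8
i=12 t=18 v=8: → [18,23),[17,22),[16,21),[15,20),[14,19); WM=17
i=13 t=15 v=1: → [15,20),[14,19),[13,18),[12,17),[11,16); WM=17
i=14 t=21 v=3: → [21,26),[20,25),[19,24),[18,23),[17,22); WM=20; [13,18) fires=8 [14,19) fires=8 [15,20) fires=8
i=15 t=20 v=5: → [20,25),[19,24),[18,23),[17,22),[16,21); WM=20
i=16 t=22 v=3: → [22,27),[21,26),[20,25),[19,24),[18,23); WM=20
i=17 t=23 v=5: → [23,28),[22,27),[21,26),[20,25),[19,24); WM=22; [16,21) fires=8 [17,22) fires=8
i=18 t=23 v=8: → [23,28),[22,27),[21,26),[20,25),[19,24); WM=22
i=19 t=24 v=6: → [24,29),[23,28),[22,27),[21,26),[20,25); WM=22
i=20 t=26 v=4: → [26,31),[25,30),[24,29),[23,28),[22,27); WM=25; [18,23) fires=8 [19,24) fires=8 [20,25) fires=8
i=21 t=26 v=4: → [26,31),[25,30),[24,29),[23,28),[22,27); WM=25
i=22 t=27 v=4: → [27,32),[26,31),[25,30),[24,29),[23,28); WM=25
i=23 t=25 v=3: → [25,30),[24,29),[23,28),[22,27),[21,26); WM=26; [21,26) fires=8

[0,5)=9 [1,6)=9 [2,7)=9 [3,8)=9 [5,10)=6 [6,11)=6 [7,12)=6 [8,13)=6 [9,14)=6 [10,15)=6 [11,16)=6 [12,17)=8 [13,18)=8 [14,19)=8 [15,20)=8 [16,21)=8 [17,22)=8 [18,23)=8 [19,24)=8 [20,25)=8 [21,26)=8 [22,27)=8 [23,28)=8 [24,29)=6 [25,30)=4 [26,31)=4 [27,32)=4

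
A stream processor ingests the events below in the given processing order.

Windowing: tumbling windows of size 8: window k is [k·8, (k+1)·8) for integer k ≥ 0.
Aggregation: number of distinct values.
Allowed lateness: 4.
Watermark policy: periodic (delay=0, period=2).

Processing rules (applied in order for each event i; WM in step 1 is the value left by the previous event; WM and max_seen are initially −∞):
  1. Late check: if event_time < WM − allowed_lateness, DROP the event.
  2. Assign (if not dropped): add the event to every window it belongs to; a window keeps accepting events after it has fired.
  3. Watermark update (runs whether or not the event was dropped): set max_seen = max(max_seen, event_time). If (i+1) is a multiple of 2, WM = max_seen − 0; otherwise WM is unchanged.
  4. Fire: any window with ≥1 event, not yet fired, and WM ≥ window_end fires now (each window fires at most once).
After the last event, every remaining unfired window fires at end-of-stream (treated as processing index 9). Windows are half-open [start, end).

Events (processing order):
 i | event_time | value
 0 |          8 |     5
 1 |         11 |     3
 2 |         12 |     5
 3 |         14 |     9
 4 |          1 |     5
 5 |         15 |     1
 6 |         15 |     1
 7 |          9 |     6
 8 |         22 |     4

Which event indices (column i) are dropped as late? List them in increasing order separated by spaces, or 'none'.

i=0 t=8 v=5: → [8,16); WM=−∞
i=1 t=11 v=3: → [8,16); WM=11
i=2 t=12 v=5: → [8,16); WM=11
i=3 t=14 v=9: → [8,16); WM=14
i=4 t=1 v=5: DROP (t<14-4); WM=14
i=5 t=15 v=1: → [8,16); WM=15
i=6 t=15 v=1: → [8,16); WM=15
i=7 t=9 v=6: DROP (t<15-4); WM=15
i=8 t=22 v=4: → [16,24); WM=15

4 7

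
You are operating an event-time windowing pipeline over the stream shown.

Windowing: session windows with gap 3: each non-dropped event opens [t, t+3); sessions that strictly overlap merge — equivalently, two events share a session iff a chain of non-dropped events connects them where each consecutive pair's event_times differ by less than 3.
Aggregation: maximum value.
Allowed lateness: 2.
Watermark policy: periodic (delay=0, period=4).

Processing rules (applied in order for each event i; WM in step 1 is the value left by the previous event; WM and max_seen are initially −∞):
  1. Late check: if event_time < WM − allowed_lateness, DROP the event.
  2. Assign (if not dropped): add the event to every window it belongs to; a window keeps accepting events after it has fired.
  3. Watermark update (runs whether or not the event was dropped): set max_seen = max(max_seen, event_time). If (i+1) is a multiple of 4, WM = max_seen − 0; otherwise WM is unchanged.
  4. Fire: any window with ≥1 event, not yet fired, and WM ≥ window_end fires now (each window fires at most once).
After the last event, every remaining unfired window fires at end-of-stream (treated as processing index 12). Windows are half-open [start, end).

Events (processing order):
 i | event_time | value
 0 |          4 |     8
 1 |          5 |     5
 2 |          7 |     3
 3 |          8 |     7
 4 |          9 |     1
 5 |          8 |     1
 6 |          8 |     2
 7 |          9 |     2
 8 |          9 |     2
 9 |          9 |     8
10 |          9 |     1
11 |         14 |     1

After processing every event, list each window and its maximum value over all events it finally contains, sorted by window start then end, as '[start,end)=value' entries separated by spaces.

i=0 t=4 v=8: → [4,7); WM=−∞
i=1 t=5 v=5: → [4,8); WM=−∞
i=2 t=7 v=3: → [4,10); WM=−∞
i=3 t=8 v=7: → [4,11); WM=8
i=4 t=9 v=1: → [4,12); WM=8
i=5 t=8 v=1: → [4,12); WM=8
i=6 t=8 v=2: → [4,12); WM=8
i=7 t=9 v=2: → [4,12); WM=9
i=8 t=9 v=2: → [4,12); WM=9
i=9 t=9 v=8: → [4,12); WM=9
i=10 t=9 v=1: → [4,12); WM=9
i=11 t=14 v=1: → [14,17); WM=14

[4,12)=8 [14,17)=1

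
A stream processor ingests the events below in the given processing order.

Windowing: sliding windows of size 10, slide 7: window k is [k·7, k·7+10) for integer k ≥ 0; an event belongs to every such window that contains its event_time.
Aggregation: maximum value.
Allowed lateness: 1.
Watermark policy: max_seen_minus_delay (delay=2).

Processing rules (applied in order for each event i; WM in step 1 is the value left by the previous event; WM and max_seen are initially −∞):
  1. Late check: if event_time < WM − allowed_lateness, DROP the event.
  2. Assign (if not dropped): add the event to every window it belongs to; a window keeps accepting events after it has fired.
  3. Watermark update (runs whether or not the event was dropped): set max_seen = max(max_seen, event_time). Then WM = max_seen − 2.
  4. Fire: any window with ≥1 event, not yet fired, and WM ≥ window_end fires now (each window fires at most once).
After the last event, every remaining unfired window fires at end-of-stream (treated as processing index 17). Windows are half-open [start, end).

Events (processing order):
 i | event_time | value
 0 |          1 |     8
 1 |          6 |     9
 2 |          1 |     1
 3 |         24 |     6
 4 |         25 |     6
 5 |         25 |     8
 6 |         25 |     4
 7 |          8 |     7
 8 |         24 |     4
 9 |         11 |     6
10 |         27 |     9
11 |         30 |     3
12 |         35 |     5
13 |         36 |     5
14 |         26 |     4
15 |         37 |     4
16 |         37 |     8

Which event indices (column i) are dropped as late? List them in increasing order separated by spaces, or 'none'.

i=0 t=1 v=8: → [0,10); WM=-1
i=1 t=6 v=9: → [0,10); WM=4
i=2 t=1 v=1: DROP (t<4-1); WM=4
i=3 t=24 v=6: → [21,31); WM=22; [0,10) fires=9
i=4 t=25 v=6: → [21,31); WM=23
i=5 t=25 v=8: → [21,31); WM=23
i=6 t=25 v=4: → [21,31); WM=23
i=7 t=8 v=7: DROP (t<23-1); WM=23
i=8 t=24 v=4: → [21,31); WM=23
i=9 t=11 v=6: DROP (t<23-1); WM=23
i=10 t=27 v=9: → [21,31); WM=25
i=11 t=30 v=3: → [28,38),[21,31); WM=28
i=12 t=35 v=5: → [35,45),[28,38); WM=33; [21,31) fires=9
i=13 t=36 v=5: → [35,45),[28,38); WM=34
i=14 t=26 v=4: DROP (t<34-1); WM=34
i=15 t=37 v=4: → [35,45),[28,38); WM=35
i=16 t=37 v=8: → [35,45),[28,38); WM=35

2 7 9 14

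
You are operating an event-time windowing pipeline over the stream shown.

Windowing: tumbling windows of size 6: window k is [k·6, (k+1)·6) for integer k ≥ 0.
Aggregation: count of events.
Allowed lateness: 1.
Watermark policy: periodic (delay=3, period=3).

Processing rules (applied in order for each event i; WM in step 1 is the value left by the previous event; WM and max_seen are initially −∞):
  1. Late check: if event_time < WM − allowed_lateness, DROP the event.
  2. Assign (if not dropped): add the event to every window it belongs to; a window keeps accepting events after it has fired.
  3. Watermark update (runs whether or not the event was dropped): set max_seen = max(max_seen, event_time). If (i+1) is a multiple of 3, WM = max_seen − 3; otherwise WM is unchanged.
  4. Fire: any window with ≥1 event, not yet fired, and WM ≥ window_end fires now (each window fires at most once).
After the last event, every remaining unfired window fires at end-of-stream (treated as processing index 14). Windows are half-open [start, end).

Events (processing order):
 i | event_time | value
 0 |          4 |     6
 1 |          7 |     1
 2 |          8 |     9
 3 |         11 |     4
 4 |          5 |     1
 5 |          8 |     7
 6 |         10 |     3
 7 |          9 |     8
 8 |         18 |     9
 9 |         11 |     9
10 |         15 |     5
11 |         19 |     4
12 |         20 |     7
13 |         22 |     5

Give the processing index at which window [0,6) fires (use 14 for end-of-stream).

i=0 t=4 v=6: → [0,6); WM=−∞
i=1 t=7 v=1: → [6,12); WM=−∞
i=2 t=8 v=9: → [6,12); WM=5
i=3 t=11 v=4: → [6,12); WM=5
i=4 t=5 v=1: → [0,6); WM=5
i=5 t=8 v=7: → [6,12); WM=8; [0,6) fires=2
i=6 t=10 v=3: → [6,12); WM=8
i=7 t=9 v=8: → [6,12); WM=8
i=8 t=18 v=9: → [18,24); WM=15; [6,12) fires=6
i=9 t=11 v=9: DROP (t<15-1); WM=15
i=10 t=15 v=5: → [12,18); WM=15
i=11 t=19 v=4: → [18,24); WM=16
i=12 t=20 v=7: → [18,24); WM=16
i=13 t=22 v=5: → [18,24); WM=16

5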